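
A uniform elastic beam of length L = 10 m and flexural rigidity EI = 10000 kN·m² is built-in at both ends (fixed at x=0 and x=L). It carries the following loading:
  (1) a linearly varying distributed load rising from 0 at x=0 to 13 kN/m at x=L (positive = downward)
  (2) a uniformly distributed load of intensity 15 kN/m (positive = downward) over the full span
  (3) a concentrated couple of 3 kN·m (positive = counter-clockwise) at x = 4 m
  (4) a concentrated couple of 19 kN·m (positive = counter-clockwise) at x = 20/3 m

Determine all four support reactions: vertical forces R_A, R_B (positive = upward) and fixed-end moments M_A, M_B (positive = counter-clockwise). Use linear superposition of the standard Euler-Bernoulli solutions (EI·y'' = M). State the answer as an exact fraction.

R_A = 73099/750 kN, M_A = 13127/75 kN·m, R_B = 88151/750 kN, M_B = -4726/25 kN·m

Load 1 — triangular load w₀=13 kN/m (0→w₀ over full span):
  R_A = 3w₀L/20 = 3·13·10/20 = 39/2 kN
  M_A = w₀L²/30 = 13·10²/30 = 130/3 kN·m
  R_B = 7w₀L/20 = 7·13·10/20 = 91/2 kN
  M_B = -w₀L²/20 = -13·10²/20 = -65 kN·m
Load 2 — uniform load w=15 kN/m over full span:
  R_A = wL/2 = 15·10/2 = 75 kN
  M_A = wL²/12 = 15·10²/12 = 125 kN·m
  R_B = wL/2 = 15·10/2 = 75 kN
  M_B = -wL²/12 = -15·10²/12 = -125 kN·m
Load 3 — applied couple M₀=3 kN·m at a=4 m (b=L-a=6):
  R_A = 6M₀ab/L³ = 6·3·4·6/10³ = 54/125 kN
  M_A = M₀b(2a-b)/L² = 3·6·(2·4-6)/10² = 9/25 kN·m
  R_B = -6M₀ab/L³ = -6·3·4·6/10³ = -54/125 kN
  M_B = M₀a(2b-a)/L² = 3·4·(2·6-4)/10² = 24/25 kN·m
Load 4 — applied couple M₀=19 kN·m at a=20/3 m (b=L-a=10/3):
  R_A = 6M₀ab/L³ = 6·19·(20/3)·(10/3)/10³ = 38/15 kN
  M_A = M₀b(2a-b)/L² = 19·(10/3)·(2·(20/3)-(10/3))/10² = 19/3 kN·m
  R_B = -6M₀ab/L³ = -6·19·(20/3)·(10/3)/10³ = -38/15 kN
  M_B = M₀a(2b-a)/L² = 19·(20/3)·(2·(10/3)-(20/3))/10² = 0 kN·m
Superposition: R_A = 73099/750 kN, M_A = 13127/75 kN·m, R_B = 88151/750 kN, M_B = -4726/25 kN·m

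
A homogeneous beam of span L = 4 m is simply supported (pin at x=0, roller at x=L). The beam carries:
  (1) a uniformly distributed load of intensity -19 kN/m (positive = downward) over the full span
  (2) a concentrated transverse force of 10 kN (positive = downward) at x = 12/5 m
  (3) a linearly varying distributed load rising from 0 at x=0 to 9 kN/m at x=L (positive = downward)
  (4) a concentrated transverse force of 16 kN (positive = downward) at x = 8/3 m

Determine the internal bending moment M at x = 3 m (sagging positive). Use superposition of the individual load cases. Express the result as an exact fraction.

M(3) = -95/24 kN·m

Load 1 — uniform load w=-19 kN/m over full span:
  M_1 = wx(L-x)/2 = (-19)·3·(4-3)/2 = -57/2 kN·m
Load 2 — point force P=10 kN at a=12/5 m (b=L-a=8/5):
  M_2 = Pa(L-x)/L  [x>a] = 10·(12/5)·(4-3)/4 = 6 kN·m
Load 3 — triangular load w₀=9 kN/m (0→w₀ over full span):
  M_3 = w₀Lx/6 - w₀x³/(6L) = 9·4·3/6 - 9·3³/(6·4) = 63/8 kN·m
Load 4 — point force P=16 kN at a=8/3 m (b=L-a=4/3):
  M_4 = Pa(L-x)/L  [x>a] = 16·(8/3)·(4-3)/4 = 32/3 kN·m
Superposition: M = Σ M_i = -95/24 kN·m ≈ -3.958333 kN·m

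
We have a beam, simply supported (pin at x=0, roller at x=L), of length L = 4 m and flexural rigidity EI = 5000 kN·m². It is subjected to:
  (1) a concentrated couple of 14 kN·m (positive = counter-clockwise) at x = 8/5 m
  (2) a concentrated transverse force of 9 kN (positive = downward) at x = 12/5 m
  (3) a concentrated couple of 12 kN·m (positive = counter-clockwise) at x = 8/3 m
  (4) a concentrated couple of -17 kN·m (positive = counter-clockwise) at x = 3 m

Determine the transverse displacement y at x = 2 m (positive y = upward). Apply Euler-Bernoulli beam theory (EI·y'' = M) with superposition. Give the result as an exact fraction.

y(2) = -307/7500000 m

Load 1 — applied couple M₀=14 kN·m at a=8/5 m (b=L-a=12/5):
  y_1 = (M₀x³/(6L)-M₀(x-a)²/2+C₁x)/EI  [x>a] with C₁=M₀(3b²-L²)/(6L)=56/75 = (14·2³/(6·4)-14·(2-(8/5))²/2+(56/75)·2)/5000 = 63/62500 m
Load 2 — point force P=9 kN at a=12/5 m (b=L-a=8/5):
  y_2 = -Pbx(L²-b²-x²)/(6LEI)  [x≤a] = -9·(8/5)·2·(4²-(8/5)²-2²)/(6·4·5000) = -177/78125 m
Load 3 — applied couple M₀=12 kN·m at a=8/3 m (b=L-a=4/3):
  y_3 = (M₀x³/(6L)+C₁x)/EI  [x≤a] with C₁=M₀(3b²-L²)/(6L)=-16/3 = (12·2³/(6·4)+(-16/3)·2)/5000 = -1/750 m
Load 4 — applied couple M₀=-17 kN·m at a=3 m (b=L-a=1):
  y_4 = (M₀x³/(6L)+C₁x)/EI  [x≤a] with C₁=M₀(3b²-L²)/(6L)=221/24 = ((-17)·2³/(6·4)+(221/24)·2)/5000 = 51/20000 m
Superposition: y = Σ y_i = -307/7500000 m ≈ -0.000041 m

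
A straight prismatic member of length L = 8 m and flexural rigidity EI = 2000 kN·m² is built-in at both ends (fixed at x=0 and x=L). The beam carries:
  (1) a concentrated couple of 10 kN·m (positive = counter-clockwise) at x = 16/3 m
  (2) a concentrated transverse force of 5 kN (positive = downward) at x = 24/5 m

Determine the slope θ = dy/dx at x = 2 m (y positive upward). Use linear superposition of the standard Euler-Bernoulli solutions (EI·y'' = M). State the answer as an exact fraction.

Load 1 — applied couple M₀=10 kN·m at a=16/3 m (b=L-a=8/3):
  θ_1 = (R_Ax²/2 - M_Ax)/EI  [x≤a] with R_A=5/3, M_A=10/3 = ((5/3)·2²/2 - (10/3)·2)/2000 = -1/600 rad
Load 2 — point force P=5 kN at a=24/5 m (b=L-a=16/5):
  θ_2 = -Pb²x(2aL-(3a+b)x)/(2L³EI)  [x≤a] = -5·(16/5)²·2·(2·(24/5)·8-(3·(24/5)+(16/5))·2)/(2·8³·2000) = -13/6250 rad
Superposition: θ = Σ θ_i = -281/75000 rad ≈ -0.003747 rad

θ(2) = -281/75000 rad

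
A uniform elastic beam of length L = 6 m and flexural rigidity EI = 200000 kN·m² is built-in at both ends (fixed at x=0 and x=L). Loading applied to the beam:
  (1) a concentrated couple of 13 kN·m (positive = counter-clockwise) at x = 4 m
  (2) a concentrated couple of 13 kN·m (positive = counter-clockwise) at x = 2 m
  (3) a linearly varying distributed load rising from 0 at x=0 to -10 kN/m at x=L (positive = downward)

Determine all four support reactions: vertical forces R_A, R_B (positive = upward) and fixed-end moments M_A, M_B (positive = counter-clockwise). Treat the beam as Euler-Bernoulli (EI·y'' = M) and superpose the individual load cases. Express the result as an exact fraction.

Load 1 — applied couple M₀=13 kN·m at a=4 m (b=L-a=2):
  R_A = 6M₀ab/L³ = 6·13·4·2/6³ = 26/9 kN
  M_A = M₀b(2a-b)/L² = 13·2·(2·4-2)/6² = 13/3 kN·m
  R_B = -6M₀ab/L³ = -6·13·4·2/6³ = -26/9 kN
  M_B = M₀a(2b-a)/L² = 13·4·(2·2-4)/6² = 0 kN·m
Load 2 — applied couple M₀=13 kN·m at a=2 m (b=L-a=4):
  R_A = 6M₀ab/L³ = 6·13·2·4/6³ = 26/9 kN
  M_A = M₀b(2a-b)/L² = 13·4·(2·2-4)/6² = 0 kN·m
  R_B = -6M₀ab/L³ = -6·13·2·4/6³ = -26/9 kN
  M_B = M₀a(2b-a)/L² = 13·2·(2·4-2)/6² = 13/3 kN·m
Load 3 — triangular load w₀=-10 kN/m (0→w₀ over full span):
  R_A = 3w₀L/20 = 3·(-10)·6/20 = -9 kN
  M_A = w₀L²/30 = (-10)·6²/30 = -12 kN·m
  R_B = 7w₀L/20 = 7·(-10)·6/20 = -21 kN
  M_B = -w₀L²/20 = -(-10)·6²/20 = 18 kN·m
Superposition: R_A = -29/9 kN, M_A = -23/3 kN·m, R_B = -241/9 kN, M_B = 67/3 kN·m

R_A = -29/9 kN, M_A = -23/3 kN·m, R_B = -241/9 kN, M_B = 67/3 kN·m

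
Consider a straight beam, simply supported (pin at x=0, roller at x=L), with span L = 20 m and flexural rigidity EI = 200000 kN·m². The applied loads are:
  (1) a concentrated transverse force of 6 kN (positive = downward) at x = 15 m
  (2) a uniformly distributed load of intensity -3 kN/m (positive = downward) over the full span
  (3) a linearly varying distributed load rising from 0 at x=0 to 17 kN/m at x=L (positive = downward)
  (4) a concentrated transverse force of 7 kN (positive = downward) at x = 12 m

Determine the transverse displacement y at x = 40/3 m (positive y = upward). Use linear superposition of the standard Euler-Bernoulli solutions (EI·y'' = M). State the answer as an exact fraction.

y(40/3) = -4399481/72900000 m

Load 1 — point force P=6 kN at a=15 m (b=L-a=5):
  y_1 = -Pbx(L²-b²-x²)/(6LEI)  [x≤a] = -6·5·(40/3)·(20²-5²-(40/3)²)/(6·20·200000) = -71/21600 m
Load 2 — uniform load w=-3 kN/m over full span:
  y_2 = -wx(L³-2Lx²+x³)/(24EI) = -(-3)·(40/3)·(20³-2·20·(40/3)²+(40/3)³)/(24·200000) = 11/405 m
Load 3 — triangular load w₀=17 kN/m (0→w₀ over full span):
  y_3 = -w₀x(7L⁴-10L²x²+3x⁴)/(360LEI) = -17·(40/3)·(7·20⁴-10·20²·(40/3)²+3·(40/3)⁴)/(360·20·200000) = -289/3645 m
Load 4 — point force P=7 kN at a=12 m (b=L-a=8):
  y_4 = -Pa(L-x)(2Lx-a²-x²)/(6LEI)  [x>a] = -7·12·(20-(40/3))·(2·20·(40/3)-12²-(40/3)²)/(6·20·200000) = -833/168750 m
Superposition: y = Σ y_i = -4399481/72900000 m ≈ -0.060350 m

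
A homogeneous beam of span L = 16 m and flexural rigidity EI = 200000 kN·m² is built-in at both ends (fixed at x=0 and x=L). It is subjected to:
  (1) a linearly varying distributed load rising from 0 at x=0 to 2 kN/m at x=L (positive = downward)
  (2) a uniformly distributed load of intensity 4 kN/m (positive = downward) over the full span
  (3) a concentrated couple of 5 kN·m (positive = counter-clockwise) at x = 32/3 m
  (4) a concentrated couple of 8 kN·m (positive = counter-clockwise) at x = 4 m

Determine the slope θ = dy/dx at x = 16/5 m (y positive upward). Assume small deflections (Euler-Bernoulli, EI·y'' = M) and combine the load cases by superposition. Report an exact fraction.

Load 1 — triangular load w₀=2 kN/m (0→w₀ over full span):
  θ_1 = -w₀(2x(L-x)(L-2x)(x+2L)+x²(L-x)²)/(120LEI) = -2·(2·(16/5)·(16-(16/5))·(16-2·(16/5))·((16/5)+2·16)+(16/5)²·(16-(16/5))²)/(120·16·200000) = -896/5859375 rad
Load 2 — uniform load w=4 kN/m over full span:
  θ_2 = -wx(L-x)(L-2x)/(12EI) = -4·(16/5)·(16-(16/5))·(16-2·(16/5))/(12·200000) = -256/390625 rad
Load 3 — applied couple M₀=5 kN·m at a=32/3 m (b=L-a=16/3):
  θ_3 = (R_Ax²/2 - M_Ax)/EI  [x≤a] with R_A=5/12, M_A=5/3 = ((5/12)·(16/5)²/2 - (5/3)·(16/5))/200000 = -1/62500 rad
Load 4 — applied couple M₀=8 kN·m at a=4 m (b=L-a=12):
  θ_4 = (R_Ax²/2 - M_Ax)/EI  [x≤a] with R_A=9/16, M_A=-3/2 = ((9/16)·(16/5)²/2 - (-3/2)·(16/5))/200000 = 3/78125 rad
Superposition: θ = Σ θ_i = -18419/23437500 rad ≈ -0.000786 rad

θ(16/5) = -18419/23437500 rad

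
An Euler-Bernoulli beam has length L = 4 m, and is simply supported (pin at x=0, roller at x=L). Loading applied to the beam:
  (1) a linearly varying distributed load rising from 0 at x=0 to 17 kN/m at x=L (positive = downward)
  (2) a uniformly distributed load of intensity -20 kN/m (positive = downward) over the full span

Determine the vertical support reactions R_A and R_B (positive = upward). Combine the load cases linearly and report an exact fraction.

R_A = -86/3 kN, R_B = -52/3 kN

Load 1 — triangular load w₀=17 kN/m (0→w₀ over full span):
  R_A = w₀L/6 = 17·4/6 = 34/3 kN
  R_B = w₀L/3 = 17·4/3 = 68/3 kN
Load 2 — uniform load w=-20 kN/m over full span:
  R_A = wL/2 = (-20)·4/2 = -40 kN
  R_B = wL/2 = (-20)·4/2 = -40 kN
Superposition: R_A = -86/3 kN, R_B = -52/3 kN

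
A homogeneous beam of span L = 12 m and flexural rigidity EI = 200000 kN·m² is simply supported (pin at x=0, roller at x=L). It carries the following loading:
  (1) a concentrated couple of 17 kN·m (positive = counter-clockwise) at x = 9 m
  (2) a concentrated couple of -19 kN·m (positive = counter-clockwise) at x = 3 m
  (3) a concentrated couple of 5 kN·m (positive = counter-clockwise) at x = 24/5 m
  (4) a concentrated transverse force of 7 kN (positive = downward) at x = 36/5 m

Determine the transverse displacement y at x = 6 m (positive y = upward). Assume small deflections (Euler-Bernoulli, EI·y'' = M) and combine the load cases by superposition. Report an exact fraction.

y(6) = -29043/12500000 m

Load 1 — applied couple M₀=17 kN·m at a=9 m (b=L-a=3):
  y_1 = (M₀x³/(6L)+C₁x)/EI  [x≤a] with C₁=M₀(3b²-L²)/(6L)=-221/8 = (17·6³/(6·12)+(-221/8)·6)/200000 = -459/800000 m
Load 2 — applied couple M₀=-19 kN·m at a=3 m (b=L-a=9):
  y_2 = (M₀x³/(6L)-M₀(x-a)²/2+C₁x)/EI  [x>a] with C₁=M₀(3b²-L²)/(6L)=-209/8 = ((-19)·6³/(6·12)-(-19)·(6-3)²/2+(-209/8)·6)/200000 = -513/800000 m
Load 3 — applied couple M₀=5 kN·m at a=24/5 m (b=L-a=36/5):
  y_3 = (M₀x³/(6L)-M₀(x-a)²/2+C₁x)/EI  [x>a] with C₁=M₀(3b²-L²)/(6L)=4/5 = (5·6³/(6·12)-5·(6-(24/5))²/2+(4/5)·6)/200000 = 81/1000000 m
Load 4 — point force P=7 kN at a=36/5 m (b=L-a=24/5):
  y_4 = -Pbx(L²-b²-x²)/(6LEI)  [x≤a] = -7·(24/5)·6·(12²-(24/5)²-6²)/(6·12·200000) = -3717/3125000 m
Superposition: y = Σ y_i = -29043/12500000 m ≈ -0.002323 m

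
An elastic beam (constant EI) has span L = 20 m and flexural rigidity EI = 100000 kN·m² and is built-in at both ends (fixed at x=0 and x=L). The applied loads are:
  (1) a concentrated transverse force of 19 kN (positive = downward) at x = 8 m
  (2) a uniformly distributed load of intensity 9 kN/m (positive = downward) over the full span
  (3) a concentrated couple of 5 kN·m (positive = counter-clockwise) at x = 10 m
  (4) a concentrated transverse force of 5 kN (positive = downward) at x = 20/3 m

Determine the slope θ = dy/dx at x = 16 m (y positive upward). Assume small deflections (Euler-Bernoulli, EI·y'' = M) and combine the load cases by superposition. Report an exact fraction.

Load 1 — point force P=19 kN at a=8 m (b=L-a=12):
  θ_1 = Pa²(L-x)(2bL-(3b+a)(L-x))/(2L³EI)  [x>a] = 19·8²·(20-16)·(2·12·20-(3·12+8)·(20-16))/(2·20³·100000) = 361/390625 rad
Load 2 — uniform load w=9 kN/m over full span:
  θ_2 = -wx(L-x)(L-2x)/(12EI) = -9·16·(20-16)·(20-2·16)/(12·100000) = 18/3125 rad
Load 3 — applied couple M₀=5 kN·m at a=10 m (b=L-a=10):
  θ_3 = (R_Ax²/2 - M_Ax - M₀(x-a))/EI  [x>a] with R_A=3/8, M_A=5/4 = ((3/8)·16²/2 - (5/4)·16 - 5·(16-10))/100000 = -1/50000 rad
Load 4 — point force P=5 kN at a=20/3 m (b=L-a=40/3):
  θ_4 = Pa²(L-x)(2bL-(3b+a)(L-x))/(2L³EI)  [x>a] = 5·(20/3)²·(20-16)·(2·(40/3)·20-(3·(40/3)+(20/3))·(20-16))/(2·20³·100000) = 13/67500 rad
Superposition: θ = Σ θ_i = 1157077/168750000 rad ≈ 0.006857 rad

θ(16) = 1157077/168750000 rad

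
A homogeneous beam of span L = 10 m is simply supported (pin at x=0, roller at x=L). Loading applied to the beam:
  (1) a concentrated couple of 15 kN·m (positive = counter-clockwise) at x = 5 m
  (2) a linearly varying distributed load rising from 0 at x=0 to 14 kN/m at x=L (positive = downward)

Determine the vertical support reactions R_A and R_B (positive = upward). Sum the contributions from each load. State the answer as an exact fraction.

Load 1 — applied couple M₀=15 kN·m at a=5 m (b=L-a=5):
  R_A = M₀/L = 15/10 = 3/2 kN
  R_B = -M₀/L = -15/10 = -3/2 kN
Load 2 — triangular load w₀=14 kN/m (0→w₀ over full span):
  R_A = w₀L/6 = 14·10/6 = 70/3 kN
  R_B = w₀L/3 = 14·10/3 = 140/3 kN
Superposition: R_A = 149/6 kN, R_B = 271/6 kN

R_A = 149/6 kN, R_B = 271/6 kN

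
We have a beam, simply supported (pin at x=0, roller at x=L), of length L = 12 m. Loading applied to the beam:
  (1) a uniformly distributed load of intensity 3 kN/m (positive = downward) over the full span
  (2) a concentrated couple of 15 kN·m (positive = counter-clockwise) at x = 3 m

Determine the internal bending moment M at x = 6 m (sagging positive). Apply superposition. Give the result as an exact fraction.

Load 1 — uniform load w=3 kN/m over full span:
  M_1 = wx(L-x)/2 = 3·6·(12-6)/2 = 54 kN·m
Load 2 — applied couple M₀=15 kN·m at a=3 m (b=L-a=9):
  M_2 = M₀x/L - M₀  [x>a] = 15·6/12 - 15 = -15/2 kN·m
Superposition: M = Σ M_i = 93/2 kN·m ≈ 46.500000 kN·m

M(6) = 93/2 kN·m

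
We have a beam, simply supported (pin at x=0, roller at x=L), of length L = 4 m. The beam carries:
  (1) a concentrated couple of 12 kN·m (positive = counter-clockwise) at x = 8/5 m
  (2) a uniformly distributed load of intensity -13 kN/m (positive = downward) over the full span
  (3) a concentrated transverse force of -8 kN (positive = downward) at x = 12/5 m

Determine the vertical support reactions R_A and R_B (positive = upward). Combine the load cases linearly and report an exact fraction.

Load 1 — applied couple M₀=12 kN·m at a=8/5 m (b=L-a=12/5):
  R_A = M₀/L = 12/4 = 3 kN
  R_B = -M₀/L = -12/4 = -3 kN
Load 2 — uniform load w=-13 kN/m over full span:
  R_A = wL/2 = (-13)·4/2 = -26 kN
  R_B = wL/2 = (-13)·4/2 = -26 kN
Load 3 — point force P=-8 kN at a=12/5 m (b=L-a=8/5):
  R_A = Pb/L = (-8)·(8/5)/4 = -16/5 kN
  R_B = Pa/L = (-8)·(12/5)/4 = -24/5 kN
Superposition: R_A = -131/5 kN, R_B = -169/5 kN

R_A = -131/5 kN, R_B = -169/5 kN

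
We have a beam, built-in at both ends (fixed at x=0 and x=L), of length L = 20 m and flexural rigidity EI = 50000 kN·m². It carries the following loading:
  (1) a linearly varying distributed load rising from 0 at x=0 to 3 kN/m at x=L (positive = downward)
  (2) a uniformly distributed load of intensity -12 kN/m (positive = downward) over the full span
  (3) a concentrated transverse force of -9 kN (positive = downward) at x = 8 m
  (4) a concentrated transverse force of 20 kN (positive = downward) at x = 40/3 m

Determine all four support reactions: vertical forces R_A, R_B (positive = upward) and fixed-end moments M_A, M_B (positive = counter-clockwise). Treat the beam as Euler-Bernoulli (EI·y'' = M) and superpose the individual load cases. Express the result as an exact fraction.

R_A = -376808/3375 kN, M_A = -240496/675 kN·m, R_B = -294817/3375 kN, M_B = 201164/675 kN·m

Load 1 — triangular load w₀=3 kN/m (0→w₀ over full span):
  R_A = 3w₀L/20 = 3·3·20/20 = 9 kN
  M_A = w₀L²/30 = 3·20²/30 = 40 kN·m
  R_B = 7w₀L/20 = 7·3·20/20 = 21 kN
  M_B = -w₀L²/20 = -3·20²/20 = -60 kN·m
Load 2 — uniform load w=-12 kN/m over full span:
  R_A = wL/2 = (-12)·20/2 = -120 kN
  M_A = wL²/12 = (-12)·20²/12 = -400 kN·m
  R_B = wL/2 = (-12)·20/2 = -120 kN
  M_B = -wL²/12 = -(-12)·20²/12 = 400 kN·m
Load 3 — point force P=-9 kN at a=8 m (b=L-a=12):
  R_A = Pb²(3a+b)/L³ = (-9)·12²·(3·8+12)/20³ = -729/125 kN
  M_A = Pab²/L² = (-9)·8·12²/20² = -648/25 kN·m
  R_B = Pa²(a+3b)/L³ = (-9)·8²·(8+3·12)/20³ = -396/125 kN
  M_B = -Pa²b/L² = -(-9)·8²·12/20² = 432/25 kN·m
Load 4 — point force P=20 kN at a=40/3 m (b=L-a=20/3):
  R_A = Pb²(3a+b)/L³ = 20·(20/3)²·(3·(40/3)+(20/3))/20³ = 140/27 kN
  M_A = Pab²/L² = 20·(40/3)·(20/3)²/20² = 800/27 kN·m
  R_B = Pa²(a+3b)/L³ = 20·(40/3)²·((40/3)+3·(20/3))/20³ = 400/27 kN
  M_B = -Pa²b/L² = -20·(40/3)²·(20/3)/20² = -1600/27 kN·m
Superposition: R_A = -376808/3375 kN, M_A = -240496/675 kN·m, R_B = -294817/3375 kN, M_B = 201164/675 kN·m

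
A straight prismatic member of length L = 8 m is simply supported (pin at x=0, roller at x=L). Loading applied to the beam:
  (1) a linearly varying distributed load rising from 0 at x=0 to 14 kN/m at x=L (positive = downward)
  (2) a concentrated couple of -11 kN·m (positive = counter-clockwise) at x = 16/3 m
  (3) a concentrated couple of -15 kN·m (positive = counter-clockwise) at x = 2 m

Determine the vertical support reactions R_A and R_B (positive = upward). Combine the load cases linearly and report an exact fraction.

Load 1 — triangular load w₀=14 kN/m (0→w₀ over full span):
  R_A = w₀L/6 = 14·8/6 = 56/3 kN
  R_B = w₀L/3 = 14·8/3 = 112/3 kN
Load 2 — applied couple M₀=-11 kN·m at a=16/3 m (b=L-a=8/3):
  R_A = M₀/L = (-11)/8 = -11/8 kN
  R_B = -M₀/L = -(-11)/8 = 11/8 kN
Load 3 — applied couple M₀=-15 kN·m at a=2 m (b=L-a=6):
  R_A = M₀/L = (-15)/8 = -15/8 kN
  R_B = -M₀/L = -(-15)/8 = 15/8 kN
Superposition: R_A = 185/12 kN, R_B = 487/12 kN

R_A = 185/12 kN, R_B = 487/12 kN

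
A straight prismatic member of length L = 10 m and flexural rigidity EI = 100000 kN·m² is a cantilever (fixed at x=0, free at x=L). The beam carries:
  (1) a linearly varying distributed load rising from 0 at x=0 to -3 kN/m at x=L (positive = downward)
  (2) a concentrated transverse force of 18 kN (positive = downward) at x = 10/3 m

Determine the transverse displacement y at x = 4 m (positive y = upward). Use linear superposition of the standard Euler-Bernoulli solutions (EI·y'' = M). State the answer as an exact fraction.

y(4) = 9947/2812500 m

Load 1 — triangular load w₀=-3 kN/m (0→w₀ over full span):
  y_1 = (w₀Lx³/12-w₀L²x²/6-w₀x⁵/(120L))/EI = ((-3)·10·4³/12-(-3)·10²·4²/6-(-3)·4⁵/(120·10))/100000 = 502/78125 m
Load 2 — point force P=18 kN at a=10/3 m (b=L-a=20/3):
  y_2 = -Pa²(3x-a)/(6EI)  [x>a] = -18·(10/3)²·(3·4-(10/3))/(6·100000) = -13/4500 m
Superposition: y = Σ y_i = 9947/2812500 m ≈ 0.003537 m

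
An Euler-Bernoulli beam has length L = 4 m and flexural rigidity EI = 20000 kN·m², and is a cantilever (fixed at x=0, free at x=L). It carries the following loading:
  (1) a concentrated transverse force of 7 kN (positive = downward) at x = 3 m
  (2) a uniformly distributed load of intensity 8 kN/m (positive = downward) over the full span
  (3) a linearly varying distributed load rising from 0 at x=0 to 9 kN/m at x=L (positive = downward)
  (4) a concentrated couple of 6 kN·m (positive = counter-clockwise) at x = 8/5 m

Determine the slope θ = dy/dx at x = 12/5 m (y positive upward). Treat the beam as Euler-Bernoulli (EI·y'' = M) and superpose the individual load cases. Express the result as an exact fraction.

θ(12/5) = -26091/3125000 rad

Load 1 — point force P=7 kN at a=3 m (b=L-a=1):
  θ_1 = -Px(2a-x)/(2EI)  [x≤a] = -7·(12/5)·(2·3-(12/5))/(2·20000) = -189/125000 rad
Load 2 — uniform load w=8 kN/m over full span:
  θ_2 = -wx(x²-3Lx+3L²)/(6EI) = -8·(12/5)·((12/5)²-3·4·(12/5)+3·4²)/(6·20000) = -312/78125 rad
Load 3 — triangular load w₀=9 kN/m (0→w₀ over full span):
  θ_3 = (w₀Lx²/4-w₀L²x/3-w₀x⁴/(24L))/EI = (9·4·(12/5)²/4-9·4²·(12/5)/3-9·(12/5)⁴/(24·4))/20000 = -5193/1562500 rad
Load 4 — applied couple M₀=6 kN·m at a=8/5 m (b=L-a=12/5):
  θ_4 = M₀a/EI  [x>a] = 6·(8/5)/20000 = 3/6250 rad
Superposition: θ = Σ θ_i = -26091/3125000 rad ≈ -0.008349 rad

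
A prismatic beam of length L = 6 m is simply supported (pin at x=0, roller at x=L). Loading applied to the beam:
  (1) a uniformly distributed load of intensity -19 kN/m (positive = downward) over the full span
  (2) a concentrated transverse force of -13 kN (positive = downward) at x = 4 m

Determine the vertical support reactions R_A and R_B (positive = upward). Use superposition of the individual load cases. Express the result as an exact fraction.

Load 1 — uniform load w=-19 kN/m over full span:
  R_A = wL/2 = (-19)·6/2 = -57 kN
  R_B = wL/2 = (-19)·6/2 = -57 kN
Load 2 — point force P=-13 kN at a=4 m (b=L-a=2):
  R_A = Pb/L = (-13)·2/6 = -13/3 kN
  R_B = Pa/L = (-13)·4/6 = -26/3 kN
Superposition: R_A = -184/3 kN, R_B = -197/3 kN

R_A = -184/3 kN, R_B = -197/3 kN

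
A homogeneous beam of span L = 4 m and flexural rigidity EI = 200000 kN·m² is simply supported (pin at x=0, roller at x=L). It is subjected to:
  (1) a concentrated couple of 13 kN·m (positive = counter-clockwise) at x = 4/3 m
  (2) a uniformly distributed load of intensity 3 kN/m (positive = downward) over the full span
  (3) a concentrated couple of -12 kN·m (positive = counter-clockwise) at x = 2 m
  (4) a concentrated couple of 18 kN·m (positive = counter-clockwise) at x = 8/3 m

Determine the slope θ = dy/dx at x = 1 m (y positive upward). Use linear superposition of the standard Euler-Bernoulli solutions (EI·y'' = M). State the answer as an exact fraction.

θ(1) = -449/14400000 rad

Load 1 — applied couple M₀=13 kN·m at a=4/3 m (b=L-a=8/3):
  θ_1 = (M₀x²/(2L)+C₁)/EI  [x≤a] with C₁=M₀(3b²-L²)/(6L)=26/9 = (13·1²/(2·4)+(26/9))/200000 = 13/576000 rad
Load 2 — uniform load w=3 kN/m over full span:
  θ_2 = -w(L³-6Lx²+4x³)/(24EI) = -3·(4³-6·4·1²+4·1³)/(24·200000) = -11/400000 rad
Load 3 — applied couple M₀=-12 kN·m at a=2 m (b=L-a=2):
  θ_3 = (M₀x²/(2L)+C₁)/EI  [x≤a] with C₁=M₀(3b²-L²)/(6L)=2 = ((-12)·1²/(2·4)+2)/200000 = 1/400000 rad
Load 4 — applied couple M₀=18 kN·m at a=8/3 m (b=L-a=4/3):
  θ_4 = (M₀x²/(2L)+C₁)/EI  [x≤a] with C₁=M₀(3b²-L²)/(6L)=-8 = (18·1²/(2·4)+(-8))/200000 = -23/800000 rad
Superposition: θ = Σ θ_i = -449/14400000 rad ≈ -0.000031 rad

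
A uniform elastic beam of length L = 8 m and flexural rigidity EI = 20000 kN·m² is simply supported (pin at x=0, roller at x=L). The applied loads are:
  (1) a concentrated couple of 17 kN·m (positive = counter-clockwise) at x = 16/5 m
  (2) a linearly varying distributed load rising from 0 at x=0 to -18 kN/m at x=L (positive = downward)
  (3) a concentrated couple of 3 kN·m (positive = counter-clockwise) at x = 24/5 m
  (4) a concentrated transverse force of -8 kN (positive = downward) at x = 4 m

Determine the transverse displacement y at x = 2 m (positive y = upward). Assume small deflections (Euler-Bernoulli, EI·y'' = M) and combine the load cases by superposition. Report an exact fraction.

y(2) = 5827/300000 m

Load 1 — applied couple M₀=17 kN·m at a=16/5 m (b=L-a=24/5):
  y_1 = (M₀x³/(6L)+C₁x)/EI  [x≤a] with C₁=M₀(3b²-L²)/(6L)=136/75 = (17·2³/(6·8)+(136/75)·2)/20000 = 323/1000000 m
Load 2 — triangular load w₀=-18 kN/m (0→w₀ over full span):
  y_2 = -w₀x(7L⁴-10L²x²+3x⁴)/(360LEI) = -(-18)·2·(7·8⁴-10·8²·2²+3·2⁴)/(360·8·20000) = 327/20000 m
Load 3 — applied couple M₀=3 kN·m at a=24/5 m (b=L-a=16/5):
  y_3 = (M₀x³/(6L)+C₁x)/EI  [x≤a] with C₁=M₀(3b²-L²)/(6L)=-52/25 = (3·2³/(6·8)+(-52/25)·2)/20000 = -183/1000000 m
Load 4 — point force P=-8 kN at a=4 m (b=L-a=4):
  y_4 = -Pbx(L²-b²-x²)/(6LEI)  [x≤a] = -(-8)·4·2·(8²-4²-2²)/(6·8·20000) = 11/3750 m
Superposition: y = Σ y_i = 5827/300000 m ≈ 0.019423 m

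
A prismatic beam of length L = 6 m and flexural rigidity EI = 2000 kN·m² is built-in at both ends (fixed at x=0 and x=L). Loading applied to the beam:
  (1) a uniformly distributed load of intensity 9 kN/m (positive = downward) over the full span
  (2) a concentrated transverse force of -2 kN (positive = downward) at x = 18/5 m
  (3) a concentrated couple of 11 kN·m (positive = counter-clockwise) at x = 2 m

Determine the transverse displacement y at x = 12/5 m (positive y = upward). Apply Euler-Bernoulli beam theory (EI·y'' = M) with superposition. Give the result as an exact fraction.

y(12/5) = -168327/15625000 m

Load 1 — uniform load w=9 kN/m over full span:
  y_1 = -wx²(L-x)²/(24EI) = -9·(12/5)²·(6-(12/5))²/(24·2000) = -2187/156250 m
Load 2 — point force P=-2 kN at a=18/5 m (b=L-a=12/5):
  y_2 = -Pb²x²(3aL-(3a+b)x)/(6L³EI)  [x≤a] = -(-2)·(12/5)²·(12/5)²·(3·(18/5)·6-(3·(18/5)+(12/5))·(12/5))/(6·6³·2000) = 1656/1953125 m
Load 3 — applied couple M₀=11 kN·m at a=2 m (b=L-a=4):
  y_3 = (R_Ax³/6 - M_Ax²/2 - M₀(x-a)²/2)/EI  [x>a] with R_A=22/9, M_A=0 = ((22/9)·(12/5)³/6 - 0·(12/5)²/2 - 11·((12/5)-2)²/2)/2000 = 297/125000 m
Superposition: y = Σ y_i = -168327/15625000 m ≈ -0.010773 m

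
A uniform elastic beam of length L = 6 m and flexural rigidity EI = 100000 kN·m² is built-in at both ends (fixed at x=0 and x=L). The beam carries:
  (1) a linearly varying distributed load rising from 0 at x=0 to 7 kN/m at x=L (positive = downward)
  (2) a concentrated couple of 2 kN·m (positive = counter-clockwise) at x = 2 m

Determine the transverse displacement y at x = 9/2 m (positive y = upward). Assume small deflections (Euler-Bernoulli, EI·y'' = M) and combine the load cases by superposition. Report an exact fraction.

y(9/2) = -17431/256000000 m

Load 1 — triangular load w₀=7 kN/m (0→w₀ over full span):
  y_1 = -w₀x²(L-x)²(x+2L)/(120LEI) = -7·(9/2)²·(6-(9/2))²·((9/2)+2·6)/(120·6·100000) = -18711/256000000 m
Load 2 — applied couple M₀=2 kN·m at a=2 m (b=L-a=4):
  y_2 = (R_Ax³/6 - M_Ax²/2 - M₀(x-a)²/2)/EI  [x>a] with R_A=4/9, M_A=0 = ((4/9)·(9/2)³/6 - 0·(9/2)²/2 - 2·((9/2)-2)²/2)/100000 = 1/200000 m
Superposition: y = Σ y_i = -17431/256000000 m ≈ -0.000068 m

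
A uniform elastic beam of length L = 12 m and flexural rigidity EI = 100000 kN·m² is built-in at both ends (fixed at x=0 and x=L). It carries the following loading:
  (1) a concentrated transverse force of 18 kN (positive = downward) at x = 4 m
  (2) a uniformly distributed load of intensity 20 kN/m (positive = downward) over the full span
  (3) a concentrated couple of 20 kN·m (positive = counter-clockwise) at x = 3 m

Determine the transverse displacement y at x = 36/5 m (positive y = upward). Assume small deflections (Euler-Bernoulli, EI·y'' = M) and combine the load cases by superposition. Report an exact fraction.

Load 1 — point force P=18 kN at a=4 m (b=L-a=8):
  y_1 = -Pa²(L-x)²(3bL-(3b+a)(L-x))/(6L³EI)  [x>a] = -18·4²·(12-(36/5))²·(3·8·12-(3·8+4)·(12-(36/5)))/(6·12³·100000) = -384/390625 m
Load 2 — uniform load w=20 kN/m over full span:
  y_2 = -wx²(L-x)²/(24EI) = -20·(36/5)²·(12-(36/5))²/(24·100000) = -3888/390625 m
Load 3 — applied couple M₀=20 kN·m at a=3 m (b=L-a=9):
  y_3 = (R_Ax³/6 - M_Ax²/2 - M₀(x-a)²/2)/EI  [x>a] with R_A=15/8, M_A=-15/4 = ((15/8)·(36/5)³/6 - (-15/4)·(36/5)²/2 - 20·((36/5)-3)²/2)/100000 = 117/312500 m
Superposition: y = Σ y_i = -16503/1562500 m ≈ -0.010562 m

y(36/5) = -16503/1562500 m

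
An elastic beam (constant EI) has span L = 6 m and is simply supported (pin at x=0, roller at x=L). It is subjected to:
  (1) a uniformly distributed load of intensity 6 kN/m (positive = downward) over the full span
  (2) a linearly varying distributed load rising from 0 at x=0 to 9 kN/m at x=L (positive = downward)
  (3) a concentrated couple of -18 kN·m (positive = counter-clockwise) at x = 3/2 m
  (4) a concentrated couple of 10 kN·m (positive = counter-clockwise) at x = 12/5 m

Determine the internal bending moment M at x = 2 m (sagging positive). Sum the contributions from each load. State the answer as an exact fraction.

Load 1 — uniform load w=6 kN/m over full span:
  M_1 = wx(L-x)/2 = 6·2·(6-2)/2 = 24 kN·m
Load 2 — triangular load w₀=9 kN/m (0→w₀ over full span):
  M_2 = w₀Lx/6 - w₀x³/(6L) = 9·6·2/6 - 9·2³/(6·6) = 16 kN·m
Load 3 — applied couple M₀=-18 kN·m at a=3/2 m (b=L-a=9/2):
  M_3 = M₀x/L - M₀  [x>a] = (-18)·2/6 - (-18) = 12 kN·m
Load 4 — applied couple M₀=10 kN·m at a=12/5 m (b=L-a=18/5):
  M_4 = M₀x/L  [x≤a] = 10·2/6 = 10/3 kN·m
Superposition: M = Σ M_i = 166/3 kN·m ≈ 55.333333 kN·m

M(2) = 166/3 kN·m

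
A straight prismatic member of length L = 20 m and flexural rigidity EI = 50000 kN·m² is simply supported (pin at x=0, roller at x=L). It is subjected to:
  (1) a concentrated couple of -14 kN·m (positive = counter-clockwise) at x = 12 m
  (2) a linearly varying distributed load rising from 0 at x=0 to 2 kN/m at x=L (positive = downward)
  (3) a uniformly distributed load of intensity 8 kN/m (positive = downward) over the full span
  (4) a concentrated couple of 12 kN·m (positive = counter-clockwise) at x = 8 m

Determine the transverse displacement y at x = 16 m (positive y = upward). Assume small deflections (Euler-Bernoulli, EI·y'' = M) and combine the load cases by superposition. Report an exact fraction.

y(16) = -52031/234375 m

Load 1 — applied couple M₀=-14 kN·m at a=12 m (b=L-a=8):
  y_1 = (M₀x³/(6L)-M₀(x-a)²/2+C₁x)/EI  [x>a] with C₁=M₀(3b²-L²)/(6L)=364/15 = ((-14)·16³/(6·20)-(-14)·(16-12)²/2+(364/15)·16)/50000 = 7/15625 m
Load 2 — triangular load w₀=2 kN/m (0→w₀ over full span):
  y_2 = -w₀x(7L⁴-10L²x²+3x⁴)/(360LEI) = -2·16·(7·20⁴-10·20²·16²+3·16⁴)/(360·20·50000) = -2032/78125 m
Load 3 — uniform load w=8 kN/m over full span:
  y_3 = -wx(L³-2Lx²+x³)/(24EI) = -8·16·(20³-2·20·16²+16³)/(24·50000) = -1856/9375 m
Load 4 — applied couple M₀=12 kN·m at a=8 m (b=L-a=12):
  y_4 = (M₀x³/(6L)-M₀(x-a)²/2+C₁x)/EI  [x>a] with C₁=M₀(3b²-L²)/(6L)=16/5 = (12·16³/(6·20)-12·(16-8)²/2+(16/5)·16)/50000 = 24/15625 m
Superposition: y = Σ y_i = -52031/234375 m ≈ -0.221999 m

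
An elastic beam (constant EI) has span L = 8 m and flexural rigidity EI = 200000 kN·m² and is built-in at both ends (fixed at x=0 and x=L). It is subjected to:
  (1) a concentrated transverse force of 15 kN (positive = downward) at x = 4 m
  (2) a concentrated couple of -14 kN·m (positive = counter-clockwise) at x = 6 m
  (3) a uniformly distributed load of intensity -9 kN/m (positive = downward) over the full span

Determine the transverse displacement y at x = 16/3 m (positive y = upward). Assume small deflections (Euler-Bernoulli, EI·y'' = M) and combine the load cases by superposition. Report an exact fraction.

y(16/3) = 11/37500 m

Load 1 — point force P=15 kN at a=4 m (b=L-a=4):
  y_1 = -Pa²(L-x)²(3bL-(3b+a)(L-x))/(6L³EI)  [x>a] = -15·4²·(8-(16/3))²·(3·4·8-(3·4+4)·(8-(16/3)))/(6·8³·200000) = -1/6750 m
Load 2 — applied couple M₀=-14 kN·m at a=6 m (b=L-a=2):
  y_2 = (R_Ax³/6 - M_Ax²/2)/EI  [x≤a] with R_A=-63/32, M_A=-35/8 = ((-63/32)·(16/3)³/6 - (-35/8)·(16/3)²/2)/200000 = 7/112500 m
Load 3 — uniform load w=-9 kN/m over full span:
  y_3 = -wx²(L-x)²/(24EI) = -(-9)·(16/3)²·(8-(16/3))²/(24·200000) = 32/84375 m
Superposition: y = Σ y_i = 11/37500 m ≈ 0.000293 m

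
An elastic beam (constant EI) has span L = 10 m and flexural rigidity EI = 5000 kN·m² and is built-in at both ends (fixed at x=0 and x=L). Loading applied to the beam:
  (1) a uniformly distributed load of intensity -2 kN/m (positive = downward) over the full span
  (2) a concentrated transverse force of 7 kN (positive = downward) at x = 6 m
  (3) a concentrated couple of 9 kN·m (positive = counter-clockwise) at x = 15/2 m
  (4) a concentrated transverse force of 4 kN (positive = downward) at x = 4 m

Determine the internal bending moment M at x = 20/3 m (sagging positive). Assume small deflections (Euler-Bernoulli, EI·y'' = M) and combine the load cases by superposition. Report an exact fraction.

Load 1 — uniform load w=-2 kN/m over full span:
  M_1 = wLx/2 - wL²/12 - wx²/2 = (-2)·10·(20/3)/2 - (-2)·10²/12 - (-2)·(20/3)²/2 = -50/9 kN·m
Load 2 — point force P=7 kN at a=6 m (b=L-a=4):
  M_2 = Pa²(a+3b)(L-x)/L³ - Pa²b/L²  [x>a] = 7·6²·(6+3·4)·(10-(20/3))/10³ - 7·6²·4/10² = 126/25 kN·m
Load 3 — applied couple M₀=9 kN·m at a=15/2 m (b=L-a=5/2):
  M_3 = R_Ax - M_A  [x≤a] with R_A=81/80, M_A=45/16 = (81/80)·(20/3) - (45/16) = 63/16 kN·m
Load 4 — point force P=4 kN at a=4 m (b=L-a=6):
  M_4 = Pa²(a+3b)(L-x)/L³ - Pa²b/L²  [x>a] = 4·4²·(4+3·6)·(10-(20/3))/10³ - 4·4²·6/10² = 64/75 kN·m
Superposition: M = Σ M_i = 15391/3600 kN·m ≈ 4.275278 kN·m

M(20/3) = 15391/3600 kN·m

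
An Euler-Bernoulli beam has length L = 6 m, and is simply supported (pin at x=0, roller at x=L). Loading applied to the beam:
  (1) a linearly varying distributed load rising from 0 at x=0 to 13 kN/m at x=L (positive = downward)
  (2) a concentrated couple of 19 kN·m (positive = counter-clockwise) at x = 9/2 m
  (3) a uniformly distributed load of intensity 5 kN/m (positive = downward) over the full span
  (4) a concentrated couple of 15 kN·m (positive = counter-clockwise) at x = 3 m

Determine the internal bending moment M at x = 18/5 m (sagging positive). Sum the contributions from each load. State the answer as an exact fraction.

M(18/5) = 7119/125 kN·m

Load 1 — triangular load w₀=13 kN/m (0→w₀ over full span):
  M_1 = w₀Lx/6 - w₀x³/(6L) = 13·6·(18/5)/6 - 13·(18/5)³/(6·6) = 3744/125 kN·m
Load 2 — applied couple M₀=19 kN·m at a=9/2 m (b=L-a=3/2):
  M_2 = M₀x/L  [x≤a] = 19·(18/5)/6 = 57/5 kN·m
Load 3 — uniform load w=5 kN/m over full span:
  M_3 = wx(L-x)/2 = 5·(18/5)·(6-(18/5))/2 = 108/5 kN·m
Load 4 — applied couple M₀=15 kN·m at a=3 m (b=L-a=3):
  M_4 = M₀x/L - M₀  [x>a] = 15·(18/5)/6 - 15 = -6 kN·m
Superposition: M = Σ M_i = 7119/125 kN·m ≈ 56.952000 kN·m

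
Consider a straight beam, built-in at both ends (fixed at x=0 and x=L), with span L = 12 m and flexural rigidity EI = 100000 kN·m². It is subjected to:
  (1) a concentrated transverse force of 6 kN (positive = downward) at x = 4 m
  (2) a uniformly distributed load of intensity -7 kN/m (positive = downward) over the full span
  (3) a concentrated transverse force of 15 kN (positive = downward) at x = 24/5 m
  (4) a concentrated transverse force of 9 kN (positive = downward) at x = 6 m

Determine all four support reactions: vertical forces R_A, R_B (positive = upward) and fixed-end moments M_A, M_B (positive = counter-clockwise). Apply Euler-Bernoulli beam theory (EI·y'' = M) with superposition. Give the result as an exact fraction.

R_A = -10501/450 kN, M_A = -5087/150 kN·m, R_B = -13799/450 kN, M_B = 7183/150 kN·m

Load 1 — point force P=6 kN at a=4 m (b=L-a=8):
  R_A = Pb²(3a+b)/L³ = 6·8²·(3·4+8)/12³ = 40/9 kN
  M_A = Pab²/L² = 6·4·8²/12² = 32/3 kN·m
  R_B = Pa²(a+3b)/L³ = 6·4²·(4+3·8)/12³ = 14/9 kN
  M_B = -Pa²b/L² = -6·4²·8/12² = -16/3 kN·m
Load 2 — uniform load w=-7 kN/m over full span:
  R_A = wL/2 = (-7)·12/2 = -42 kN
  M_A = wL²/12 = (-7)·12²/12 = -84 kN·m
  R_B = wL/2 = (-7)·12/2 = -42 kN
  M_B = -wL²/12 = -(-7)·12²/12 = 84 kN·m
Load 3 — point force P=15 kN at a=24/5 m (b=L-a=36/5):
  R_A = Pb²(3a+b)/L³ = 15·(36/5)²·(3·(24/5)+(36/5))/12³ = 243/25 kN
  M_A = Pab²/L² = 15·(24/5)·(36/5)²/12² = 648/25 kN·m
  R_B = Pa²(a+3b)/L³ = 15·(24/5)²·((24/5)+3·(36/5))/12³ = 132/25 kN
  M_B = -Pa²b/L² = -15·(24/5)²·(36/5)/12² = -432/25 kN·m
Load 4 — point force P=9 kN at a=6 m (b=L-a=6):
  R_A = Pb²(3a+b)/L³ = 9·6²·(3·6+6)/12³ = 9/2 kN
  M_A = Pab²/L² = 9·6·6²/12² = 27/2 kN·m
  R_B = Pa²(a+3b)/L³ = 9·6²·(6+3·6)/12³ = 9/2 kN
  M_B = -Pa²b/L² = -9·6²·6/12² = -27/2 kN·m
Superposition: R_A = -10501/450 kN, M_A = -5087/150 kN·m, R_B = -13799/450 kN, M_B = 7183/150 kN·m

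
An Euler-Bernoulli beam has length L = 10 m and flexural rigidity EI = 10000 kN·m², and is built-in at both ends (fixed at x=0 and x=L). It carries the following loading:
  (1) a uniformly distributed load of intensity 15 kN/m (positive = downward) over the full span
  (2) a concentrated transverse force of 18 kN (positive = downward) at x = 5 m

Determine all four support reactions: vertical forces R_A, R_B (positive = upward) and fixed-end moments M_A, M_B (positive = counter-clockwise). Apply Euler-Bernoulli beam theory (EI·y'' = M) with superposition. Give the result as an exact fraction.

R_A = 84 kN, M_A = 295/2 kN·m, R_B = 84 kN, M_B = -295/2 kN·m

Load 1 — uniform load w=15 kN/m over full span:
  R_A = wL/2 = 15·10/2 = 75 kN
  M_A = wL²/12 = 15·10²/12 = 125 kN·m
  R_B = wL/2 = 15·10/2 = 75 kN
  M_B = -wL²/12 = -15·10²/12 = -125 kN·m
Load 2 — point force P=18 kN at a=5 m (b=L-a=5):
  R_A = Pb²(3a+b)/L³ = 18·5²·(3·5+5)/10³ = 9 kN
  M_A = Pab²/L² = 18·5·5²/10² = 45/2 kN·m
  R_B = Pa²(a+3b)/L³ = 18·5²·(5+3·5)/10³ = 9 kN
  M_B = -Pa²b/L² = -18·5²·5/10² = -45/2 kN·m
Superposition: R_A = 84 kN, M_A = 295/2 kN·m, R_B = 84 kN, M_B = -295/2 kN·m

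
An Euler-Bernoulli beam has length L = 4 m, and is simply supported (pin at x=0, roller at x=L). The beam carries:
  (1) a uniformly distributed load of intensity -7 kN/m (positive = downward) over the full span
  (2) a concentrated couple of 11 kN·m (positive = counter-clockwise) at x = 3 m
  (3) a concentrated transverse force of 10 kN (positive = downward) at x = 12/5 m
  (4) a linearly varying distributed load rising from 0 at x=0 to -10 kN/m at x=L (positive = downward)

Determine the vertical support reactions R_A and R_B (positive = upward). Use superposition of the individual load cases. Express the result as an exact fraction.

Load 1 — uniform load w=-7 kN/m over full span:
  R_A = wL/2 = (-7)·4/2 = -14 kN
  R_B = wL/2 = (-7)·4/2 = -14 kN
Load 2 — applied couple M₀=11 kN·m at a=3 m (b=L-a=1):
  R_A = M₀/L = 11/4 kN
  R_B = -M₀/L = -11/4 kN
Load 3 — point force P=10 kN at a=12/5 m (b=L-a=8/5):
  R_A = Pb/L = 10·(8/5)/4 = 4 kN
  R_B = Pa/L = 10·(12/5)/4 = 6 kN
Load 4 — triangular load w₀=-10 kN/m (0→w₀ over full span):
  R_A = w₀L/6 = (-10)·4/6 = -20/3 kN
  R_B = w₀L/3 = (-10)·4/3 = -40/3 kN
Superposition: R_A = -167/12 kN, R_B = -289/12 kN

R_A = -167/12 kN, R_B = -289/12 kN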